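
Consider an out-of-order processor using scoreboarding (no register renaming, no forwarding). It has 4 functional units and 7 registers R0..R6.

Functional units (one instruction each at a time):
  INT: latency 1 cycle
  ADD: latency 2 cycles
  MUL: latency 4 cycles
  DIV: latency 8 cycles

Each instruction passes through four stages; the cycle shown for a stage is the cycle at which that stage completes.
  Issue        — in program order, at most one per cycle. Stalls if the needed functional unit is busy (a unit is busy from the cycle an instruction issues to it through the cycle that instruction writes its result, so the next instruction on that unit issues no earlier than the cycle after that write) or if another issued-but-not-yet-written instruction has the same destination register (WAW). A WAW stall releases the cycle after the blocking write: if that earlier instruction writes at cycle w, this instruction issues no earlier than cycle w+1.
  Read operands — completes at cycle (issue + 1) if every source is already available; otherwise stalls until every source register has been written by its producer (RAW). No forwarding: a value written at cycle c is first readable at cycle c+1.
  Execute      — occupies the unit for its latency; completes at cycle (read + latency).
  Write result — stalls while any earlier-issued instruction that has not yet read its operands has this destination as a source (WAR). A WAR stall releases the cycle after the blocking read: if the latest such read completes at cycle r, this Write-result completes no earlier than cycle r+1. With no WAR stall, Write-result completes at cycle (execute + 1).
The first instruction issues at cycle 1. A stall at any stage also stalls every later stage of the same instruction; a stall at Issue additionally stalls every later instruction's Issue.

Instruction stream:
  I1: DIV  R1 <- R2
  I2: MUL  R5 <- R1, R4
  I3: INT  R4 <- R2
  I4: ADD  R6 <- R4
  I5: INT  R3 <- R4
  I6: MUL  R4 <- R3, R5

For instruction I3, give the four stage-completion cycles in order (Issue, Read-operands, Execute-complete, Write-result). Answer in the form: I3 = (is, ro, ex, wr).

I3 = (3, 4, 5, 13)

I1: IS=1 RO=2 EX=10 WR=11
I2: IS=2 RO=12 EX=16 WR=17  [RAW R1: wait I1 write@11]
I3: IS=3 RO=4 EX=5 WR=13  [WAR R4: wait I2 read@12]
I4: IS=4 RO=14 EX=16 WR=17  [RAW R4: wait I3 write@13]
I5: IS=14 RO=15 EX=16 WR=17  [struct: INT busy until I3 writes@13]
I6: IS=18 RO=19 EX=23 WR=24  [struct: MUL busy until I2 writes@17]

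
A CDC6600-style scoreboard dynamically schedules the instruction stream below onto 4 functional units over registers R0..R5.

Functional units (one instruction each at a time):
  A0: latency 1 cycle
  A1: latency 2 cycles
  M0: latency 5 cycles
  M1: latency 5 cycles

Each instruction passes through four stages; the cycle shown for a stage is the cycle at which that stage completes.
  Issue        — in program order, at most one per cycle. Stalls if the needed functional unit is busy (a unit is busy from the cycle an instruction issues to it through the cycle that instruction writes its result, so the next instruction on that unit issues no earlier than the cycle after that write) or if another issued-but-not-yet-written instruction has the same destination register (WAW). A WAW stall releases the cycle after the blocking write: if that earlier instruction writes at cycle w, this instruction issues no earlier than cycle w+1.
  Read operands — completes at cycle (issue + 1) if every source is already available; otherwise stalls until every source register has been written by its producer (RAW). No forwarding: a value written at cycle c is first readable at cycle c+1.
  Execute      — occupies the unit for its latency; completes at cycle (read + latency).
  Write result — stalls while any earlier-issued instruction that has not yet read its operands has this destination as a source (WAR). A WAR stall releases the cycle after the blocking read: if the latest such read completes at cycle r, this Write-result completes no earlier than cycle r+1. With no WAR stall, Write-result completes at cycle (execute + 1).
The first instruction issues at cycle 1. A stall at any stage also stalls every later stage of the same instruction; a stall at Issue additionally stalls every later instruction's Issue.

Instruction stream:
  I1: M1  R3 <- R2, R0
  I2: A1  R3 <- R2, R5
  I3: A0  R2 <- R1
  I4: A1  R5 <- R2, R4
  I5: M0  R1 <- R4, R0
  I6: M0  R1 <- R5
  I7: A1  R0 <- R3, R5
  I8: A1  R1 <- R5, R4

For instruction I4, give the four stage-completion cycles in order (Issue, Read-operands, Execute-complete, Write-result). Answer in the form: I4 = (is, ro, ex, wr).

cycle 1: issue I1 (M1)
cycle 2: I1 read-ops
cycle 7: I1 finished on M1
cycle 8: I1→R3
cycle 9: issue I2 (A1)
cycle 10: I2 read-ops; issue I3 (A0)
cycle 11: I3 read-ops
cycle 12: I2 finished on A1; I3 finished on A0
cycle 13: I2→R3; I3→R2
cycle 14: issue I4 (A1)
cycle 15: I4 read-ops; issue I5 (M0)
cycle 16: I5 read-ops
cycle 17: I4 finished on A1
cycle 18: I4→R5
cycle 21: I5 finished on M0
cycle 22: I5→R1
cycle 23: issue I6 (M0)
cycle 24: I6 read-ops; issue I7 (A1)
cycle 25: I7 read-ops
cycle 27: I7 finished on A1
cycle 28: I7→R0
cycle 29: I6 finished on M0
cycle 30: I6→R1
cycle 31: issue I8 (A1)
cycle 32: I8 read-ops
cycle 34: I8 finished on A1
cycle 35: I8→R1

I4 = (14, 15, 17, 18)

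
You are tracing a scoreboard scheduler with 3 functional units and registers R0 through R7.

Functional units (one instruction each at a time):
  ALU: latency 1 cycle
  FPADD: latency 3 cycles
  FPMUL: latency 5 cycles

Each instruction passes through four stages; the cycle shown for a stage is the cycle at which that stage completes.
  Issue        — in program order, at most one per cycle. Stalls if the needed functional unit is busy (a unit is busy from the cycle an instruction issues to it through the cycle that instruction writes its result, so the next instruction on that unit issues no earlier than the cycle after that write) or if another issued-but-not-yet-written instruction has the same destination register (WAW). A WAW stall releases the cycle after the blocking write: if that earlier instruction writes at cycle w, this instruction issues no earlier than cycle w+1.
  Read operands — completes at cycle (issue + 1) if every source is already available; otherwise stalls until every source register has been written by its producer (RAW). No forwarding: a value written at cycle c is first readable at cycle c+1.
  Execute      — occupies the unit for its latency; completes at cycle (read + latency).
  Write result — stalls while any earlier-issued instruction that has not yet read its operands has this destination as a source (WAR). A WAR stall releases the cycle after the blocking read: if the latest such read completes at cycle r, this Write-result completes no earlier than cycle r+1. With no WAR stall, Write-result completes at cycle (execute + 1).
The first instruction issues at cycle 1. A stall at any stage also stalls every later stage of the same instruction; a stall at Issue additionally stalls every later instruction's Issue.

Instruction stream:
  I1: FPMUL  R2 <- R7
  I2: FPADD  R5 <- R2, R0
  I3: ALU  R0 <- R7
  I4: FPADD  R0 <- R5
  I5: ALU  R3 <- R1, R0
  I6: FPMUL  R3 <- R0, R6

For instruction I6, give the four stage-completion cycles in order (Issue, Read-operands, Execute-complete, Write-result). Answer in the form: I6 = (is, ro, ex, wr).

[1] issue I1 (FPMUL)
[2] I1 read-ops | issue I2 (FPADD)
[3] issue I3 (ALU)
[4] I3 read-ops
[5] I3 finished on ALU
[7] I1 finished on FPMUL
[8] I1→R2
[9] I2 read-ops
[10] I3→R0
[12] I2 finished on FPADD
[13] I2→R5
[14] issue I4 (FPADD)
[15] I4 read-ops | issue I5 (ALU)
[18] I4 finished on FPADD
[19] I4→R0
[20] I5 read-ops
[21] I5 finished on ALU
[22] I5→R3
[23] issue I6 (FPMUL)
[24] I6 read-ops
[29] I6 finished on FPMUL
[30] I6→R3

I6 = (23, 24, 29, 30)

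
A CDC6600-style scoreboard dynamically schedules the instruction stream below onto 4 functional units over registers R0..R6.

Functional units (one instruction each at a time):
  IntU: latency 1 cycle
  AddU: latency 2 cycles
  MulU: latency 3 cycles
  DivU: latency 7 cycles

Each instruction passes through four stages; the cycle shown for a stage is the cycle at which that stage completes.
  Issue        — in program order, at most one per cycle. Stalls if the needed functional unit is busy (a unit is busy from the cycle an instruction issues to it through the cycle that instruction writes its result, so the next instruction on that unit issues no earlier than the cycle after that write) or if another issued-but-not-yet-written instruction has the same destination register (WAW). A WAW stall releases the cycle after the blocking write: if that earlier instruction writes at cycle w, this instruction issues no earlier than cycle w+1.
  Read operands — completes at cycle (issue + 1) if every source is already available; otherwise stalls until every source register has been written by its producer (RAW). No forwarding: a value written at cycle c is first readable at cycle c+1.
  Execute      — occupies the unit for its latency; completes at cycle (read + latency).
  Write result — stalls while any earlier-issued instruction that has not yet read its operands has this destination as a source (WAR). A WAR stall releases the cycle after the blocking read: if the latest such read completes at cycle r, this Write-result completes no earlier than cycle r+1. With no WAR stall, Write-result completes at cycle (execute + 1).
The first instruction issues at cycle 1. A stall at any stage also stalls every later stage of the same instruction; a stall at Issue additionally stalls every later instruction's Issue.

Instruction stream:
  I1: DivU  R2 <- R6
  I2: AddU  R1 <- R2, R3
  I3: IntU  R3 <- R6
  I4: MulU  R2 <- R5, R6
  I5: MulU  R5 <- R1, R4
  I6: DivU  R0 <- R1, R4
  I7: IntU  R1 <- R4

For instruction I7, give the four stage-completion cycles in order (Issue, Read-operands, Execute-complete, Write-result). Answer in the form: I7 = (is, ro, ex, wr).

I7 = (19, 20, 21, 22)

I1: IS=1 RO=2 EX=9 WR=10
I2: IS=2 RO=11 EX=13 WR=14  [RAW R2: wait I1 write@10]
I3: IS=3 RO=4 EX=5 WR=12  [WAR R3: wait I2 read@11]
I4: IS=11 RO=12 EX=15 WR=16  [WAW R2: wait I1 write@10]
I5: IS=17 RO=18 EX=21 WR=22  [struct: MulU busy until I4 writes@16]
I6: IS=18 RO=19 EX=26 WR=27
I7: IS=19 RO=20 EX=21 WR=22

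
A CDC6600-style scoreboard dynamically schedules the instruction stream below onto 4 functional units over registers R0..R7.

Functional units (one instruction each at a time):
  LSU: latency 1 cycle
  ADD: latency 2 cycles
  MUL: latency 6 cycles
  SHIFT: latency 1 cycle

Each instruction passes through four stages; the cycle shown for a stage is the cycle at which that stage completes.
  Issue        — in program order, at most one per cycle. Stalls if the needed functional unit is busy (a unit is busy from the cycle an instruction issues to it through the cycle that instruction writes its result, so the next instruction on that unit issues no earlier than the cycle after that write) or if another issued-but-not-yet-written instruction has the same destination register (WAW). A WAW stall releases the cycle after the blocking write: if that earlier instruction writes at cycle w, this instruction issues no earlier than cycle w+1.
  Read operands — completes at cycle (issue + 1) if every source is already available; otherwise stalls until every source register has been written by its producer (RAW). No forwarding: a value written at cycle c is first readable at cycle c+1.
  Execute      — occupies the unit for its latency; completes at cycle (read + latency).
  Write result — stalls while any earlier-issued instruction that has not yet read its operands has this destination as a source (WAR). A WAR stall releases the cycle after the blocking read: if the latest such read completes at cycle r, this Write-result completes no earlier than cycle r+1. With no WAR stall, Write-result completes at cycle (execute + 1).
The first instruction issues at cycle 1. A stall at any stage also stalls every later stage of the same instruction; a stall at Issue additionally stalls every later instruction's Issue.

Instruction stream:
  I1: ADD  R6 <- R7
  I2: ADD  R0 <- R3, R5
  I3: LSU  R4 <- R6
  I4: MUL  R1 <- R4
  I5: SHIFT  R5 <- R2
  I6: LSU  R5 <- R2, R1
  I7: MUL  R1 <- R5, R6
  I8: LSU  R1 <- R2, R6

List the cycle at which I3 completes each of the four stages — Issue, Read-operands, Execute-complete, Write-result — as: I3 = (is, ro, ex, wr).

c1: I1 issues→ADD
c2: I1 reads
c4: I1 exec-done
c5: I1 writes R6
c6: I2 issues→ADD
c7: I2 reads; I3 issues→LSU
c8: I3 reads; I4 issues→MUL
c9: I2 exec-done; I3 exec-done; I5 issues→SHIFT
c10: I2 writes R0; I3 writes R4; I5 reads
c11: I4 reads; I5 exec-done
c12: I5 writes R5
c13: I6 issues→LSU
c17: I4 exec-done
c18: I4 writes R1
c19: I6 reads; I7 issues→MUL
c20: I6 exec-done
c21: I6 writes R5
c22: I7 reads
c28: I7 exec-done
c29: I7 writes R1
c30: I8 issues→LSU
c31: I8 reads
c32: I8 exec-done
c33: I8 writes R1

I3 = (7, 8, 9, 10)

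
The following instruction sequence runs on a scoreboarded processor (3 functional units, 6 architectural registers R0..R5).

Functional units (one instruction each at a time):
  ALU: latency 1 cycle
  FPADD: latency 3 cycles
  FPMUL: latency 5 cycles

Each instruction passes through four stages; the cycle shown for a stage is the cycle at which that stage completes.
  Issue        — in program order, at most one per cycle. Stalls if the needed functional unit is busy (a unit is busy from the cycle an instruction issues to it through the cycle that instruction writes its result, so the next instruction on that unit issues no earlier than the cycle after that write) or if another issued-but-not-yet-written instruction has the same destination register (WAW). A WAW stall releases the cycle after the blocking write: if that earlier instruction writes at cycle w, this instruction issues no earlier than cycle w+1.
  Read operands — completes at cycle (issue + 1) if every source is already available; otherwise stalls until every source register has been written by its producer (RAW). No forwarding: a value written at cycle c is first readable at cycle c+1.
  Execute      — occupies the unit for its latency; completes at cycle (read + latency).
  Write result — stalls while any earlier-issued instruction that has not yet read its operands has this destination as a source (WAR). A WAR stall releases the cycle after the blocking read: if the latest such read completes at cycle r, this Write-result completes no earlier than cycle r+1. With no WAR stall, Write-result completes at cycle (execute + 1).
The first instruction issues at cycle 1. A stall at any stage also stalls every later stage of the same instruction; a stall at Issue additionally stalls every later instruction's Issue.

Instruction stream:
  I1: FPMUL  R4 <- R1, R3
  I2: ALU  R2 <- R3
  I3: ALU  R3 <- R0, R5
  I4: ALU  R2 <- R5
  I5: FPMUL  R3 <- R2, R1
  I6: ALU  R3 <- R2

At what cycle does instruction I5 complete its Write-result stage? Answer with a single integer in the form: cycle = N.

I1 -> (1, 2, 7, 8)
I2 -> (2, 3, 4, 5)
I3 -> (6, 7, 8, 9)  // struct: ALU busy until I2 writes@5
I4 -> (10, 11, 12, 13)  // struct: ALU busy until I3 writes@9
I5 -> (11, 14, 19, 20)  // RAW R2: wait I4 write@13
I6 -> (21, 22, 23, 24)  // WAW R3: wait I5 write@20

cycle = 20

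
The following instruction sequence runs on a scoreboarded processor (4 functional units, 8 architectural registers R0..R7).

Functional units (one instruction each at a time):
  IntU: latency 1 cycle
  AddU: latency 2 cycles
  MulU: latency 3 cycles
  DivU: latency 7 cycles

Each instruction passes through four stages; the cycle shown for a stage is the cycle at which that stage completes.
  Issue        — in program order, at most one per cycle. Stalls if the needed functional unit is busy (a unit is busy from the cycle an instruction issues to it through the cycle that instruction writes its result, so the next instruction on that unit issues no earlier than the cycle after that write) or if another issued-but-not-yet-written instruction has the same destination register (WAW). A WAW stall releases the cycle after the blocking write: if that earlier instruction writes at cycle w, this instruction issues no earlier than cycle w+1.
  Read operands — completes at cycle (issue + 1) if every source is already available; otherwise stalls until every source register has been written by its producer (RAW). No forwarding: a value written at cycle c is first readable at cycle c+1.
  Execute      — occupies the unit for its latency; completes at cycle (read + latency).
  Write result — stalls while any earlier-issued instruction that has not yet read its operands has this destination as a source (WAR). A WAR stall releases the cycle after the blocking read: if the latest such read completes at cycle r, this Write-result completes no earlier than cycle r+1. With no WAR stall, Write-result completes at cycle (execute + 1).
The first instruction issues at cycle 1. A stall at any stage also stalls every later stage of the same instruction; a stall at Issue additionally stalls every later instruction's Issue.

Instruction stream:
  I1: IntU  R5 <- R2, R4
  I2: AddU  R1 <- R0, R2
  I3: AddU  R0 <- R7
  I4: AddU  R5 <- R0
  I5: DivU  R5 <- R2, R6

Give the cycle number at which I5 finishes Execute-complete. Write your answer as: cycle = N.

t=1  I1→IntU
t=2  I1 RO, I2→AddU
t=3  I1 EX, I2 RO
t=4  I1 WR R5
t=5  I2 EX
t=6  I2 WR R1
t=7  I3→AddU
t=8  I3 RO
t=10  I3 EX
t=11  I3 WR R0
t=12  I4→AddU
t=13  I4 RO
t=15  I4 EX
t=16  I4 WR R5
t=17  I5→DivU
t=18  I5 RO
t=25  I5 EX
t=26  I5 WR R5

cycle = 25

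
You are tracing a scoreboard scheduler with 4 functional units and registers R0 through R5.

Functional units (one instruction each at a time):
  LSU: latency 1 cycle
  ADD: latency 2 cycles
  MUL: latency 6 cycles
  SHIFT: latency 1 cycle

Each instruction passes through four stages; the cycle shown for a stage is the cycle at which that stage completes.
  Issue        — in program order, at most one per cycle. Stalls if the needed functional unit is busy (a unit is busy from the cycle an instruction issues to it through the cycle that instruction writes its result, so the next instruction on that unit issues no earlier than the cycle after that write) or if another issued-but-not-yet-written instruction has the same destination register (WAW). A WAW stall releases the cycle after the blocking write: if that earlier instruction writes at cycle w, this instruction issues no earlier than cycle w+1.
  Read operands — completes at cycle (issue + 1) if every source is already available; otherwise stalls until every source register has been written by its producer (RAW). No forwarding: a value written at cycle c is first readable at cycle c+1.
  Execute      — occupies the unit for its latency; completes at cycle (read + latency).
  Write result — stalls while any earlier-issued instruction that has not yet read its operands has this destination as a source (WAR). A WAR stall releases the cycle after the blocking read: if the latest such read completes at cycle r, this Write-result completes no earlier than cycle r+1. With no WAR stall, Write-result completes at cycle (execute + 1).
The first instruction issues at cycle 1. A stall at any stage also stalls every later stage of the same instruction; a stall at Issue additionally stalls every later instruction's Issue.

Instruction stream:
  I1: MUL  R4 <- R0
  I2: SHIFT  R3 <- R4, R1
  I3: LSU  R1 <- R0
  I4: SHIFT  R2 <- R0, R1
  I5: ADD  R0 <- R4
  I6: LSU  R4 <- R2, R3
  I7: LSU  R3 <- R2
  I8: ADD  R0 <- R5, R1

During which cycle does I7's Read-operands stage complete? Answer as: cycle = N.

cycle = 21

I1: IS=1 RO=2 EX=8 WR=9
I2: IS=2 RO=10 EX=11 WR=12  [RAW R4: wait I1 write@9]
I3: IS=3 RO=4 EX=5 WR=11  [WAR R1: wait I2 read@10]
I4: IS=13 RO=14 EX=15 WR=16  [struct: SHIFT busy until I2 writes@12]
I5: IS=14 RO=15 EX=17 WR=18
I6: IS=15 RO=17 EX=18 WR=19  [RAW R2: wait I4 write@16]
I7: IS=20 RO=21 EX=22 WR=23  [struct: LSU busy until I6 writes@19]
I8: IS=21 RO=22 EX=24 WR=25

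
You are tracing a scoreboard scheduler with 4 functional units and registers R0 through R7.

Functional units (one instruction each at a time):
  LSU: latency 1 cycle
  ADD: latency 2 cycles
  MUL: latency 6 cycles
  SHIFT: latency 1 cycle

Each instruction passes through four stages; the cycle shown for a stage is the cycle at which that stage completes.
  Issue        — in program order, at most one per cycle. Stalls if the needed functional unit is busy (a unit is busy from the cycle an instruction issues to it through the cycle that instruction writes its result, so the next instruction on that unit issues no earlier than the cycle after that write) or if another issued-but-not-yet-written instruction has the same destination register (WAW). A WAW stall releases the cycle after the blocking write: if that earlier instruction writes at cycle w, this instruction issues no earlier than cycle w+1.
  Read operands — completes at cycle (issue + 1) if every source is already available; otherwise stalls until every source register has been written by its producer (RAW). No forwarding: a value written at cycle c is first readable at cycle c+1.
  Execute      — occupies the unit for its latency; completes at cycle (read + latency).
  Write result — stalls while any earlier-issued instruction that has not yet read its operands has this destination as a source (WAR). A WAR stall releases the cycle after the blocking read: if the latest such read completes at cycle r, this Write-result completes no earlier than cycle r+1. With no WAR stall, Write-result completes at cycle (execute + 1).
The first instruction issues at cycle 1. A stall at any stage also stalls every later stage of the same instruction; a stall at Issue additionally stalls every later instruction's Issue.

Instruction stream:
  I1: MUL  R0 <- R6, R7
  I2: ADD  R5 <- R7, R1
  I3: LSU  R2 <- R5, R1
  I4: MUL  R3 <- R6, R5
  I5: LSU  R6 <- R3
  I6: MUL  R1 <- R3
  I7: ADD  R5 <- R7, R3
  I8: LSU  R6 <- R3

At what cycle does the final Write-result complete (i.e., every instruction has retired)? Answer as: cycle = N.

[1] issue I1 (MUL)
[2] I1 read-ops; issue I2 (ADD)
[3] I2 read-ops; issue I3 (LSU)
[5] I2 finished on ADD
[6] I2→R5
[7] I3 read-ops
[8] I1 finished on MUL; I3 finished on LSU
[9] I1→R0; I3→R2
[10] issue I4 (MUL)
[11] I4 read-ops; issue I5 (LSU)
[17] I4 finished on MUL
[18] I4→R3
[19] I5 read-ops; issue I6 (MUL)
[20] I5 finished on LSU; I6 read-ops; issue I7 (ADD)
[21] I5→R6; I7 read-ops
[22] issue I8 (LSU)
[23] I7 finished on ADD; I8 read-ops
[24] I7→R5; I8 finished on LSU
[25] I8→R6
[26] I6 finished on MUL
[27] I6→R1

cycle = 27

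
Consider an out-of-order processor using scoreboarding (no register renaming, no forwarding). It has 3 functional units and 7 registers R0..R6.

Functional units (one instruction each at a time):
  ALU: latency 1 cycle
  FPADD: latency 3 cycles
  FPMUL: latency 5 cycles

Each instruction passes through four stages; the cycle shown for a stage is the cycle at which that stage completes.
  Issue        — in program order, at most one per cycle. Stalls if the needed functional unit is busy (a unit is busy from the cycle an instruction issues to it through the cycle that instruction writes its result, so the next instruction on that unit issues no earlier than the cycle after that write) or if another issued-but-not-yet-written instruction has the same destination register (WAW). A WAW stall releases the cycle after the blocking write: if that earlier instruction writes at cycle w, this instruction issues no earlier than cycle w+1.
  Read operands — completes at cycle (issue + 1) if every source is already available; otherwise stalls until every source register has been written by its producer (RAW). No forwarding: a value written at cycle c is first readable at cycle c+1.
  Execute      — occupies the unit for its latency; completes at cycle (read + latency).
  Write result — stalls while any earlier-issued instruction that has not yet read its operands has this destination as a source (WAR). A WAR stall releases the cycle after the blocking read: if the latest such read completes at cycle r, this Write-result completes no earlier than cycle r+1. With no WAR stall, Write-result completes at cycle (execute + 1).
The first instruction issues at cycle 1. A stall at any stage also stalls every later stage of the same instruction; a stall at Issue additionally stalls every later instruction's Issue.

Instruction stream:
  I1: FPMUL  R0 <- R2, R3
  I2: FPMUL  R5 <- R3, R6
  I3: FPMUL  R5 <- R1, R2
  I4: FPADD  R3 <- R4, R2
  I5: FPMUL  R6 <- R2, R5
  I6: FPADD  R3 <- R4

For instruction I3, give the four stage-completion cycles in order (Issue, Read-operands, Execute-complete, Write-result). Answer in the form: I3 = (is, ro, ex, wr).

  I1 | 1 | 2 | 7 | 8
  I2 | 9 | 10 | 15 | 16   struct: FPMUL busy until I1 writes@8
  I3 | 17 | 18 | 23 | 24   struct: FPMUL busy until I2 writes@16
  I4 | 18 | 19 | 22 | 23
  I5 | 25 | 26 | 31 | 32   struct: FPMUL busy until I3 writes@24
  I6 | 26 | 27 | 30 | 31

I3 = (17, 18, 23, 24)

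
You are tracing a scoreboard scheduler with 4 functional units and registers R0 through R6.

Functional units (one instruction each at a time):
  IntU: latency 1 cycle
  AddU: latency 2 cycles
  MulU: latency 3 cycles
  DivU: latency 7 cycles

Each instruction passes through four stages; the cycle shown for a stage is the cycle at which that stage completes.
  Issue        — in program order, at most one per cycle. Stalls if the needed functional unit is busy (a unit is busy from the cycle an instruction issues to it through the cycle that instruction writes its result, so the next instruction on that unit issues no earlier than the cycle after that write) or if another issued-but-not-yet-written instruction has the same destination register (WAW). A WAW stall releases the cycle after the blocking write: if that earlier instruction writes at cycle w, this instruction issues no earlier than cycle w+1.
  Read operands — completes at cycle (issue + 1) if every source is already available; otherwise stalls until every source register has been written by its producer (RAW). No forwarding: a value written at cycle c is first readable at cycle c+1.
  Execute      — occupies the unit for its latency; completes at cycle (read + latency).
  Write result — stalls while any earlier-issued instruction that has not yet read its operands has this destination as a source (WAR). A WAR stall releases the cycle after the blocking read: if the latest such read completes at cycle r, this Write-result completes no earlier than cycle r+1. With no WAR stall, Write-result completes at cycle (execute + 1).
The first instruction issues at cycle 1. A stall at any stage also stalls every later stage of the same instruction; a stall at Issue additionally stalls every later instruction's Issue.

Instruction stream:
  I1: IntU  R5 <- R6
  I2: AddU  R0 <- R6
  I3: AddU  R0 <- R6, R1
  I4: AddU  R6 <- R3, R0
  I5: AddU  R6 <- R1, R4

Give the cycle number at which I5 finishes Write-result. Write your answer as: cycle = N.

I1 -> (1, 2, 3, 4)
I2 -> (2, 3, 5, 6)
I3 -> (7, 8, 10, 11)  // struct: AddU busy until I2 writes@6
I4 -> (12, 13, 15, 16)  // struct: AddU busy until I3 writes@11
I5 -> (17, 18, 20, 21)  // struct: AddU busy until I4 writes@16

cycle = 21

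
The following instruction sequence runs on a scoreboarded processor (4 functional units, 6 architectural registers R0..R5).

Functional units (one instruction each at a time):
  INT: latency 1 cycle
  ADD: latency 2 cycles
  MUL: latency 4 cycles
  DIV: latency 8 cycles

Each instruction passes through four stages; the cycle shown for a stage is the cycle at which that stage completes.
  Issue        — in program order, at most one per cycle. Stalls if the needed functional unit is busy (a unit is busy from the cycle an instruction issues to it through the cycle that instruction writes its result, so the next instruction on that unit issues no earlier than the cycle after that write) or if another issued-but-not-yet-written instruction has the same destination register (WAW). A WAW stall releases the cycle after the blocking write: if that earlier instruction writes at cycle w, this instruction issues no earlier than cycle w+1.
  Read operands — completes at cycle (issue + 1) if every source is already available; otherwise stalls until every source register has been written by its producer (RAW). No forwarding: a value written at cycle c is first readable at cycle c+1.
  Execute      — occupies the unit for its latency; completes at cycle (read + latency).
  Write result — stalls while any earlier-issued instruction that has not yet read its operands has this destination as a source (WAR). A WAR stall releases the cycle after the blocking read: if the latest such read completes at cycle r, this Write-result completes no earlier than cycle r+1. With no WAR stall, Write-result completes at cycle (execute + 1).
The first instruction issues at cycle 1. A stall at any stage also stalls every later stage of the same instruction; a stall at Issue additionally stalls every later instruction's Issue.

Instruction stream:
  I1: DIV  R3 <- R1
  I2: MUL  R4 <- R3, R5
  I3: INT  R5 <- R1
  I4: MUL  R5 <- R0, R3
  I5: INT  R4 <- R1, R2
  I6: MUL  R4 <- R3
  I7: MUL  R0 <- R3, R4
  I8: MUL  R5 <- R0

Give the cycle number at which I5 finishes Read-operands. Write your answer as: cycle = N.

cycle = 20

I1: IS=1 RO=2 EX=10 WR=11
I2: IS=2 RO=12 EX=16 WR=17  [RAW R3: wait I1 write@11]
I3: IS=3 RO=4 EX=5 WR=13  [WAR R5: wait I2 read@12]
I4: IS=18 RO=19 EX=23 WR=24  [struct: MUL busy until I2 writes@17]
I5: IS=19 RO=20 EX=21 WR=22
I6: IS=25 RO=26 EX=30 WR=31  [struct: MUL busy until I4 writes@24]
I7: IS=32 RO=33 EX=37 WR=38  [struct: MUL busy until I6 writes@31]
I8: IS=39 RO=40 EX=44 WR=45  [struct: MUL busy until I7 writes@38]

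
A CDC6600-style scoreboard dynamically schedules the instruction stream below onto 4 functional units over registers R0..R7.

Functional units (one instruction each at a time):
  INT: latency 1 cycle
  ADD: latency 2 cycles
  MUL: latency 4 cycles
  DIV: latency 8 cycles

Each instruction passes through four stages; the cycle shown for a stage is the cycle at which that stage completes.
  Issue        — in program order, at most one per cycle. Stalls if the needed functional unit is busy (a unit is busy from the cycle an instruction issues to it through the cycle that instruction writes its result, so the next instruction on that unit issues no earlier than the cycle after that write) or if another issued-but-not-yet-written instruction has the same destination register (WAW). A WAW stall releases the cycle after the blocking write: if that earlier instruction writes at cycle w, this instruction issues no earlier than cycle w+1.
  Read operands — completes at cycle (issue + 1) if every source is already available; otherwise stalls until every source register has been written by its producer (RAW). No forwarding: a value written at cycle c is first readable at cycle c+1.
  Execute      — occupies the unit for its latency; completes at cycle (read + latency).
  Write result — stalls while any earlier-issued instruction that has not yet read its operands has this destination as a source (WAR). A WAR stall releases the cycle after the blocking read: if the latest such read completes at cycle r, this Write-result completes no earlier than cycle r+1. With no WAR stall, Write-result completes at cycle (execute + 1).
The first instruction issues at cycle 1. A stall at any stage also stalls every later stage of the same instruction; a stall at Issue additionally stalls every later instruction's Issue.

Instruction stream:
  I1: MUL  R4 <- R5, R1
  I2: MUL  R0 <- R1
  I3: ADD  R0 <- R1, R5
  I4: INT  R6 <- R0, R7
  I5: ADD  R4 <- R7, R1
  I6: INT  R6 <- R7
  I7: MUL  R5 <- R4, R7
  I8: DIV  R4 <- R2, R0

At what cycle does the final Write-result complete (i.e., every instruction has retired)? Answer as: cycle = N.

t=1  I1 dispatched to MUL
t=2  I1 operands ready
t=6  I1 complete
t=7  R4←I1
t=8  I2 dispatched to MUL
t=9  I2 operands ready
t=13  I2 complete
t=14  R0←I2
t=15  I3 dispatched to ADD
t=16  I3 operands ready, I4 dispatched to INT
t=18  I3 complete
t=19  R0←I3
t=20  I4 operands ready, I5 dispatched to ADD
t=21  I4 complete, I5 operands ready
t=22  R6←I4
t=23  I5 complete, I6 dispatched to INT
t=24  R4←I5, I6 operands ready, I7 dispatched to MUL
t=25  I6 complete, I7 operands ready, I8 dispatched to DIV
t=26  R6←I6, I8 operands ready
t=29  I7 complete
t=30  R5←I7
t=34  I8 complete
t=35  R4←I8

cycle = 35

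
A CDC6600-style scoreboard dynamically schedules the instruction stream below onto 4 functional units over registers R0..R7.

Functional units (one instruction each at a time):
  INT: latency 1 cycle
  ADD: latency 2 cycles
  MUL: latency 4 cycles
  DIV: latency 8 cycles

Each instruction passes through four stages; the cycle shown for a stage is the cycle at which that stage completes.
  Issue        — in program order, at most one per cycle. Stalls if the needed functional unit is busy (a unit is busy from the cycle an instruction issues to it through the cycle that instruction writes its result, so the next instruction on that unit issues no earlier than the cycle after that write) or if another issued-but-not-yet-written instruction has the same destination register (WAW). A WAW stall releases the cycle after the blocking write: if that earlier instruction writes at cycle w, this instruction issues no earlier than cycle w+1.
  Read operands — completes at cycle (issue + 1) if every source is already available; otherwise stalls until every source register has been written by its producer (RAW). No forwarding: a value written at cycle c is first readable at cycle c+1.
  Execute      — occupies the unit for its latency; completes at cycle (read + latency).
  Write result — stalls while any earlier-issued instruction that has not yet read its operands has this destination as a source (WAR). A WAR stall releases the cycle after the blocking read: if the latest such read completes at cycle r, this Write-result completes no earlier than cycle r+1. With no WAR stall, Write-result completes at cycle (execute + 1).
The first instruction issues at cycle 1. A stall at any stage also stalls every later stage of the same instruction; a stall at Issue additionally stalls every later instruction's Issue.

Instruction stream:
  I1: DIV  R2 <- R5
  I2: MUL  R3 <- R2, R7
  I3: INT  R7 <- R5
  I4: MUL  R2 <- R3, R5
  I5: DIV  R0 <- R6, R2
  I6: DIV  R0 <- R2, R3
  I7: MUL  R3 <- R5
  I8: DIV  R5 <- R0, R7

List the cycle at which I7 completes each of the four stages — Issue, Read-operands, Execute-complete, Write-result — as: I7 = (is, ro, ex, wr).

I7 = (36, 37, 41, 42)

c1: I1→DIV
c2: I1 RO | I2→MUL
c3: I3→INT
c4: I3 RO
c5: I3 EX
c10: I1 EX
c11: I1 WR R2
c12: I2 RO
c13: I3 WR R7
c16: I2 EX
c17: I2 WR R3
c18: I4→MUL
c19: I4 RO | I5→DIV
c23: I4 EX
c24: I4 WR R2
c25: I5 RO
c33: I5 EX
c34: I5 WR R0
c35: I6→DIV
c36: I6 RO | I7→MUL
c37: I7 RO
c41: I7 EX
c42: I7 WR R3
c44: I6 EX
c45: I6 WR R0
c46: I8→DIV
c47: I8 RO
c55: I8 EX
c56: I8 WR R5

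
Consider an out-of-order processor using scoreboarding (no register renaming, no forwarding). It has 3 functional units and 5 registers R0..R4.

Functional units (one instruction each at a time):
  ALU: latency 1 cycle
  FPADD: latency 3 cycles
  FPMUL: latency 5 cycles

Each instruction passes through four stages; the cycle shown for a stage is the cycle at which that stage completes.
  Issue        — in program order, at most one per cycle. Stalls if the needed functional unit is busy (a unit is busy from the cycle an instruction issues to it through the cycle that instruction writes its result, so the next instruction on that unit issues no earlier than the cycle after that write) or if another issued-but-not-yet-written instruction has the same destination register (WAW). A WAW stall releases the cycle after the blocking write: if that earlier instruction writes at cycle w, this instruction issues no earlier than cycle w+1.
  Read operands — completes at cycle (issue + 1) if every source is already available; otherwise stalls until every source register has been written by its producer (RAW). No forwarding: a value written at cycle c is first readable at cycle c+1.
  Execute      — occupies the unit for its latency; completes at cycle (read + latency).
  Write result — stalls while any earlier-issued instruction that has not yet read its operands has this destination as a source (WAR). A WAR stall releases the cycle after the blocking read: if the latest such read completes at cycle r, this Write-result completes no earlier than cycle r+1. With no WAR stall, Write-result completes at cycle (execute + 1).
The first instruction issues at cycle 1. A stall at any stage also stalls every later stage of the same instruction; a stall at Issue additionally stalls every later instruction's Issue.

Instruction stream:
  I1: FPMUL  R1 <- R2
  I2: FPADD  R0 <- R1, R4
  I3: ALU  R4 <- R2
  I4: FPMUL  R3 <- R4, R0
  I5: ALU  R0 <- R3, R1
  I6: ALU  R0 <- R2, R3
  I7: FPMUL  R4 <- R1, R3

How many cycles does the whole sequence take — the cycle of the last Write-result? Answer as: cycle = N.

cycle = 32

[I1] 1/2/7/8
[I2] 2/9/12/13  (RAW R1: wait I1 write@8)
[I3] 3/4/5/10  (WAR R4: wait I2 read@9)
[I4] 9/14/19/20  (struct: FPMUL busy until I1 writes@8; RAW R0: wait I2 write@13)
[I5] 14/21/22/23  (WAW R0: wait I2 write@13; RAW R3: wait I4 write@20)
[I6] 24/25/26/27  (struct: ALU busy until I5 writes@23)
[I7] 25/26/31/32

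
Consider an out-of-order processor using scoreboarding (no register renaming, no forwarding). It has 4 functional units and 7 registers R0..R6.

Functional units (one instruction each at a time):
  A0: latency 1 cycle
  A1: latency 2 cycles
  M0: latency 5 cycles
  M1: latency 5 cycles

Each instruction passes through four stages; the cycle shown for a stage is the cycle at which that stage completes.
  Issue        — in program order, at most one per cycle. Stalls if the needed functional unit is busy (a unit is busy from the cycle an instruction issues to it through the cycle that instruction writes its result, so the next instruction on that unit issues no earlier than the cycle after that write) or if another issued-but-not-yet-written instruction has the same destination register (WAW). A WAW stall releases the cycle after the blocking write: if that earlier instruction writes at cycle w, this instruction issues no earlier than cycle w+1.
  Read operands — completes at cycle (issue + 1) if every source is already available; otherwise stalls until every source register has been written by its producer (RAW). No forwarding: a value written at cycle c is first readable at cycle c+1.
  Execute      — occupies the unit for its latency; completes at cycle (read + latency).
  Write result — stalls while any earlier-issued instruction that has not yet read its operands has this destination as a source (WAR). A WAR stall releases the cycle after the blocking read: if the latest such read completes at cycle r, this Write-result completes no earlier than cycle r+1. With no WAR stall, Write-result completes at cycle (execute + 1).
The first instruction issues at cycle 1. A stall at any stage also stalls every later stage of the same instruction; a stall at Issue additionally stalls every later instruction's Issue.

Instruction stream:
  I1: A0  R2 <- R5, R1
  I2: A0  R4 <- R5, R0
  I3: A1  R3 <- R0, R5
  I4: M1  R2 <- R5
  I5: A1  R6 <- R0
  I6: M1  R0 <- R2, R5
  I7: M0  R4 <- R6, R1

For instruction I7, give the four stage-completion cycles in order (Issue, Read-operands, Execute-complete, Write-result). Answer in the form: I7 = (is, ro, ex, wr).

[I1] 1/2/3/4
[I2] 5/6/7/8  (struct: A0 busy until I1 writes@4)
[I3] 6/7/9/10
[I4] 7/8/13/14
[I5] 11/12/14/15  (struct: A1 busy until I3 writes@10)
[I6] 15/16/21/22  (struct: M1 busy until I4 writes@14)
[I7] 16/17/22/23

I7 = (16, 17, 22, 23)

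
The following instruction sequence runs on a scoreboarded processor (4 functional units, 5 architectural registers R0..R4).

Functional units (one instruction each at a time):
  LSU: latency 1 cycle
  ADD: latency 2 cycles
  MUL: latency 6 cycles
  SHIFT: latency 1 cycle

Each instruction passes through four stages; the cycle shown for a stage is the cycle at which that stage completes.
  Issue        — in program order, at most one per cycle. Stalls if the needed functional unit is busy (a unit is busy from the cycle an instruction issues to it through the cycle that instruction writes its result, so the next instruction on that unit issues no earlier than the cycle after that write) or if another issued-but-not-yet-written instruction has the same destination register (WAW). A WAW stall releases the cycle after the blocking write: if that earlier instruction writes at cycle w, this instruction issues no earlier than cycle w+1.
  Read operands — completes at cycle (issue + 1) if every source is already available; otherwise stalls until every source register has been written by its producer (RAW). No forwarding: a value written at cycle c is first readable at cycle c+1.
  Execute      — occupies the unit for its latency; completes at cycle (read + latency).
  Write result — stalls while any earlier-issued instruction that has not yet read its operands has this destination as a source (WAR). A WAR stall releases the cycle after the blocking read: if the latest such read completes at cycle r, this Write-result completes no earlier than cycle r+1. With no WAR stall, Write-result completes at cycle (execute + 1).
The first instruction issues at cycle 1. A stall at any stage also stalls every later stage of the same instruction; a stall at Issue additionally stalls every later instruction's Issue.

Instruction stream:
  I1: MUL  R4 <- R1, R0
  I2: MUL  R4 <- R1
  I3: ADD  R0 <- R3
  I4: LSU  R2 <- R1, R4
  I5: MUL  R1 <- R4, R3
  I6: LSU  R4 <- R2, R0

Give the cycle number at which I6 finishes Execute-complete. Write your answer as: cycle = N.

[1] I1 dispatched to MUL
[2] I1 operands ready
[8] I1 complete
[9] R4←I1
[10] I2 dispatched to MUL
[11] I2 operands ready; I3 dispatched to ADD
[12] I3 operands ready; I4 dispatched to LSU
[14] I3 complete
[15] R0←I3
[17] I2 complete
[18] R4←I2
[19] I4 operands ready; I5 dispatched to MUL
[20] I4 complete; I5 operands ready
[21] R2←I4
[22] I6 dispatched to LSU
[23] I6 operands ready
[24] I6 complete
[25] R4←I6
[26] I5 complete
[27] R1←I5

cycle = 24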